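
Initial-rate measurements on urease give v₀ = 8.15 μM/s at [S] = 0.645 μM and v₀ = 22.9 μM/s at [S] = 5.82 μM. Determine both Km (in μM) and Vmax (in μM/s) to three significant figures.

From v = Vmax[S]/(Km+[S]), each point gives Vmax = v(Km+[S])/[S].
Equating: 8.15(Km+0.645)/0.645 = 22.9(Km+5.82)/5.82.
12.64·Km + 8.15 = 3.935·Km + 22.9, so (12.64 − 3.935)·Km = 22.9 − 8.15.
Km = 14.75/8.701 = 1.70 μM; then Vmax = 8.15(1.70+0.645)/0.645 = 29.6 μM/s.

Km = 1.70 μM; Vmax = 29.6 μM/s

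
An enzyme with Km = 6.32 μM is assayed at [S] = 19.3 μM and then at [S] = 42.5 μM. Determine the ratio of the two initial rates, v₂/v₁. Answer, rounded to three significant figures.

Since Vmax cancels, v₂/v₁ = [S]₂(Km+[S]₁) / [S]₁(Km+[S]₂).
= 42.5×(6.32+19.3) / (19.3×(6.32+42.5)) = 1089/942.2 = 1.16.

1.16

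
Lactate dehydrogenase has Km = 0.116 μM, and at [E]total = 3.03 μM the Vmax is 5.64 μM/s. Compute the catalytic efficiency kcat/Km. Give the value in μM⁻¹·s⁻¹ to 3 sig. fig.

kcat = Vmax/[E]total = 5.64/3.03 = 1.86 s⁻¹.
kcat/Km = 1.86/0.116 = 16.0 μM⁻¹·s⁻¹.

16.0 μM⁻¹·s⁻¹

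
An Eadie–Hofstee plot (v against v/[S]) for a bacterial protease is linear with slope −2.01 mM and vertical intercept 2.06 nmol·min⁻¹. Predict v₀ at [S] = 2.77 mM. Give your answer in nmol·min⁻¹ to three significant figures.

In the Eadie–Hofstee form v = Vmax − Km·(v/[S]), the slope is −Km and the intercept is Vmax, so Km = 2.01 mM and Vmax = 2.06 nmol·min⁻¹.
v = 2.06 × 2.77/(2.01 + 2.77) = 1.19 nmol·min⁻¹.

1.19 nmol·min⁻¹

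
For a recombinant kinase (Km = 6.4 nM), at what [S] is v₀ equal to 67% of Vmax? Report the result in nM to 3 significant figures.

v/Vmax = [S]/(Km+[S]) = 0.67, so [S] = Km·0.67/(1 − 0.67) = 6.4 × 2.030.
[S] = 13.0 nM.

13.0 nM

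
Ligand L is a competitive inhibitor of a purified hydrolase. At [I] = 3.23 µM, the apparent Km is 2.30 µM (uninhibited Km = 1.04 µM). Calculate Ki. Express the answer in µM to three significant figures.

Competitive: Km,app = α·Km with α = 1 + [I]/Ki.
α = Km,app/Km = 2.30/1.04 = 2.212.
Since α = 1 + [I]/Ki, [I]/Ki = 2.212 − 1 = 1.212 and Ki = 3.23/1.212 = 2.67 µM.

2.67 µM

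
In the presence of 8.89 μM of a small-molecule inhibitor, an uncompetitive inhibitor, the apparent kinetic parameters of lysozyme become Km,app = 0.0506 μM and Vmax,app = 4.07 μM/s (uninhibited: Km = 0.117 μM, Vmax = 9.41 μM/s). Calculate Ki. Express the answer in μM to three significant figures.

Uncompetitive: Vmax,app = Vmax/α (and Km,app = Km/α) with α = 1 + [I]/Ki.
α = Vmax/Vmax,app = 9.41/4.07 = 2.312.
Ki = [I]/(α − 1) = 8.89/1.312 = 6.78 μM.

6.78 μM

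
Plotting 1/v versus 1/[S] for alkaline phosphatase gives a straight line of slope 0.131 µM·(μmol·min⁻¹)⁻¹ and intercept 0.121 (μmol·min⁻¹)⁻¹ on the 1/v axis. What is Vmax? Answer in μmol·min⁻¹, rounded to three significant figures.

The y-intercept of a Lineweaver–Burk plot equals 1/Vmax, so Vmax = 1/0.121 = 8.26 μmol·min⁻¹.

8.26 μmol·min⁻¹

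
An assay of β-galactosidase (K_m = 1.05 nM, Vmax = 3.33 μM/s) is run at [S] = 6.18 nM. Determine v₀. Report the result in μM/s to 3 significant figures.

v = Vmax·[S]/(Km + [S]) = 3.33 × 6.18 / (1.05 + 6.18)
  = 20.58 / 7.230 = 2.85 μM/s.

2.85 μM/s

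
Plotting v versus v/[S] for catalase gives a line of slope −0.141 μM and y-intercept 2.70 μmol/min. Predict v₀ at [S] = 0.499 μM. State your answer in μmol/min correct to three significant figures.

2.11 μmol/min

In the Eadie–Hofstee form v = Vmax − Km·(v/[S]), the slope is −Km and the intercept is Vmax, so Km = 0.141 μM and Vmax = 2.70 μmol/min.
v = 2.70 × 0.499/(0.141 + 0.499) = 2.11 μmol/min.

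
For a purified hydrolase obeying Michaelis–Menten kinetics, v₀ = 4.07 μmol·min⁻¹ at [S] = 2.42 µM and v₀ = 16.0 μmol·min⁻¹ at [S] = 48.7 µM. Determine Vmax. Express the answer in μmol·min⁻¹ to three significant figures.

18.9 μmol·min⁻¹

In reciprocal form, 1/v = (Km/Vmax)·(1/[S]) + 1/Vmax. The two points give (1/[S], 1/v) = (0.4132, 0.2457) and (0.02053, 0.06250).
Slope = (0.2457 − 0.06250)/(0.4132 − 0.02053) = 0.4665; intercept = 0.2457 − 0.4665×0.4132 = 0.05292.
Vmax = 1/intercept = 18.9 μmol·min⁻¹; Km = slope × Vmax = 0.4665 × 18.9 = 8.82 µM.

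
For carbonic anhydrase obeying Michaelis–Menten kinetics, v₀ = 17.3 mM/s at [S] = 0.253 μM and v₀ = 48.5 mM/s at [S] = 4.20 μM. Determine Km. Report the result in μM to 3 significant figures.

In reciprocal form, 1/v = (Km/Vmax)·(1/[S]) + 1/Vmax. The two points give (1/[S], 1/v) = (3.953, 0.05780) and (0.2381, 0.02062).
Slope = (0.05780 − 0.02062)/(3.953 − 0.2381) = 0.01001; intercept = 0.05780 − 0.01001×3.953 = 0.01824.
Vmax = 1/intercept = 54.8 mM/s; Km = slope × Vmax = 0.01001 × 54.8 = 0.549 μM.

0.549 μM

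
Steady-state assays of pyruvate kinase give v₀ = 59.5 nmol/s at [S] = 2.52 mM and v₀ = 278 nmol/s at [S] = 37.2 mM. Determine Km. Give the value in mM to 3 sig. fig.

In reciprocal form, 1/v = (Km/Vmax)·(1/[S]) + 1/Vmax. The two points give (1/[S], 1/v) = (0.3968, 0.01681) and (0.02688, 0.003597).
Slope = (0.01681 − 0.003597)/(0.3968 − 0.02688) = 0.03571; intercept = 0.01681 − 0.03571×0.3968 = 0.002637.
Vmax = 1/intercept = 379 nmol/s; Km = slope × Vmax = 0.03571 × 379 = 13.5 mM.

13.5 mM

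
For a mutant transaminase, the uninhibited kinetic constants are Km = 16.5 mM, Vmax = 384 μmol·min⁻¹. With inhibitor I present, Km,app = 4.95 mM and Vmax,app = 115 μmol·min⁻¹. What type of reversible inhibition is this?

Both Km and Vmax decrease by the same factor (~3.33-fold) — characteristic of uncompetitive inhibition.

uncompetitive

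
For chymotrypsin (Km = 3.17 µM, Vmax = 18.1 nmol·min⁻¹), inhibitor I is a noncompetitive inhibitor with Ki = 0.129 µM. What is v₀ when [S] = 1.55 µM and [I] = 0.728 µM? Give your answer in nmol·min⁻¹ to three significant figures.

With α = 1 + [I]/Ki = 1 + 0.728/0.129 = 6.643, the noncompetitive rate law is v = (Vmax/α)·[S] / (Km + [S]).
v = (18.1/6.643)×1.55 / (3.17 + 1.55) = 4.223/4.720 = 0.895 nmol·min⁻¹.

0.895 nmol·min⁻¹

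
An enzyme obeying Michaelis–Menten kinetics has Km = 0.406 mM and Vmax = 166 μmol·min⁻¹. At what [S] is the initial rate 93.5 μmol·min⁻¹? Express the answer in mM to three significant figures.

0.524 mM

Rearranging v = Vmax[S]/(Km+[S]) gives [S] = Km·v/(Vmax − v).
[S] = 0.406 × 93.5 / (166 − 93.5) = 37.96/72.50 = 0.524 mM.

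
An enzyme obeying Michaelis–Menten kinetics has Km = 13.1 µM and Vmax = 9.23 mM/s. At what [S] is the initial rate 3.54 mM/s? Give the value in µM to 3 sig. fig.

8.15 µM

The required fractional saturation is v/Vmax = 3.54/9.23 = 0.3835.
Then [S]/(Km+[S]) = 0.3835 ⇒ [S] = 13.1 × 0.3835/(1 − 0.3835) = 8.15 µM.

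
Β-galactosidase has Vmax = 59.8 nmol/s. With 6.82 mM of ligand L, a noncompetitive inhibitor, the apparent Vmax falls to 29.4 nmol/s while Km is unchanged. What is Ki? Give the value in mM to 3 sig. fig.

6.60 mM

Noncompetitive: Vmax,app = Vmax/α with α = 1 + [I]/Ki.
α = Vmax/Vmax,app = 59.8/29.4 = 2.034.
Ki = [I]/(α − 1) = 6.82/1.034 = 6.60 mM.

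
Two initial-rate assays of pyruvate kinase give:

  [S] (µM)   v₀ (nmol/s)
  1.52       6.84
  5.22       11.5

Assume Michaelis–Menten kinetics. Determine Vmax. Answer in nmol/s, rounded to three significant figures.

16.0 nmol/s

In reciprocal form, 1/v = (Km/Vmax)·(1/[S]) + 1/Vmax. The two points give (1/[S], 1/v) = (0.6579, 0.1462) and (0.1916, 0.08696).
Slope = (0.1462 − 0.08696)/(0.6579 − 0.1916) = 0.1270; intercept = 0.1462 − 0.1270×0.6579 = 0.06262.
Vmax = 1/intercept = 16.0 nmol/s; Km = slope × Vmax = 0.1270 × 16.0 = 2.03 µM.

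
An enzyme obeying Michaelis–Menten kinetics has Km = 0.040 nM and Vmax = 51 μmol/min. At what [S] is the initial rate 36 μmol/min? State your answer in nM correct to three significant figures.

0.0960 nM

The required fractional saturation is v/Vmax = 36/51 = 0.7059.
Then [S]/(Km+[S]) = 0.7059 ⇒ [S] = 0.040 × 0.7059/(1 − 0.7059) = 0.0960 nM.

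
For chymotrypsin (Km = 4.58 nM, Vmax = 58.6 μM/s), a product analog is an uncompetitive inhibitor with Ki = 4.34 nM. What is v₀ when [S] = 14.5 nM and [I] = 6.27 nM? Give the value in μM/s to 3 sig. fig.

21.2 μM/s

With α = 1 + [I]/Ki = 1 + 6.27/4.34 = 2.445, the uncompetitive rate law is v = (Vmax/α)·[S] / (Km/α + [S]).
v = (58.6/2.445)×14.5 / (4.58/2.445 + 14.5) = 347.6/16.37 = 21.2 μM/s.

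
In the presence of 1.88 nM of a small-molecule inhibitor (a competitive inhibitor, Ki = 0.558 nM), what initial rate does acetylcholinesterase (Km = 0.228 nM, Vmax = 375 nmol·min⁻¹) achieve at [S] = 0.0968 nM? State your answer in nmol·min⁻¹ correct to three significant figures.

33.2 nmol·min⁻¹

α = 1 + [I]/Ki = 1 + 1.88/0.558 = 4.369.
For a competitive inhibitor, Vmax is unchanged and the apparent Km becomes α·Km: Km,app = 0.996 nM, Vmax,app = 375 nmol·min⁻¹.
v = Vmax,app·[S]/(Km,app + [S]) = 375 × 0.0968/(0.996 + 0.0968) = 33.2 nmol·min⁻¹.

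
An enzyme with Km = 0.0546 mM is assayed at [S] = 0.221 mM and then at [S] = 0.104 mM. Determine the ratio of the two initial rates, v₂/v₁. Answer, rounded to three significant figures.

The fractional saturations are [S]/(Km+[S]) = 0.221/0.2756 = 0.8019 and 0.104/0.1586 = 0.6557.
v₂/v₁ is just their ratio: 0.6557/0.8019 = 0.818.

0.818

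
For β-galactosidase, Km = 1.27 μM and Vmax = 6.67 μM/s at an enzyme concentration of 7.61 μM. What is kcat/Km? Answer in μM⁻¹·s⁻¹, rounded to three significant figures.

kcat = Vmax/[E]total = 6.67/7.61 = 0.876 s⁻¹.
kcat/Km = 0.876/1.27 = 0.690 μM⁻¹·s⁻¹.

0.690 μM⁻¹·s⁻¹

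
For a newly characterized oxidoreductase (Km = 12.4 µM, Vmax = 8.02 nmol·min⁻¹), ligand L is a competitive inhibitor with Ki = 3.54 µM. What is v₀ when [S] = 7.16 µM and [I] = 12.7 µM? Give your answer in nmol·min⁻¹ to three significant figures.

0.897 nmol·min⁻¹

α = 1 + [I]/Ki = 1 + 12.7/3.54 = 4.588.
For a competitive inhibitor, Vmax is unchanged and the apparent Km becomes α·Km: Km,app = 56.9 µM, Vmax,app = 8.02 nmol·min⁻¹.
v = Vmax,app·[S]/(Km,app + [S]) = 8.02 × 7.16/(56.9 + 7.16) = 0.897 nmol·min⁻¹.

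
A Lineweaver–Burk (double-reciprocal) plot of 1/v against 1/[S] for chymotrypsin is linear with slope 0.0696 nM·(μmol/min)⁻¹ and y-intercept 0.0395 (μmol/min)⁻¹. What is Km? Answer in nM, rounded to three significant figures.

y-intercept = 1/Vmax ⇒ Vmax = 25.3 μmol/min; slope = Km/Vmax ⇒ Km = slope × Vmax.
Km = 0.0696 × 25.3 = 1.76 nM.

1.76 nM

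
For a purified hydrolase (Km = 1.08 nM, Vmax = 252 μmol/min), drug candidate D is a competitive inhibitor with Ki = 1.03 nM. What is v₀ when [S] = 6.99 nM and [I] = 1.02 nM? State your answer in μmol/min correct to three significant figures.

193 μmol/min

With α = 1 + [I]/Ki = 1 + 1.02/1.03 = 1.990, the competitive rate law is v = Vmax[S] / (αKm + [S]).
v = 252×6.99 / (1.990×1.08 + 6.99) = 1761/9.140 = 193 μmol/min.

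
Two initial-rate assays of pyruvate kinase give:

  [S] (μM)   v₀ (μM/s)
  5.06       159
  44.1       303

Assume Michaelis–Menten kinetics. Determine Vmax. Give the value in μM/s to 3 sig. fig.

From v = Vmax[S]/(Km+[S]), each point gives Vmax = v(Km+[S])/[S].
Equating: 159(Km+5.06)/5.06 = 303(Km+44.1)/44.1.
31.42·Km + 159 = 6.871·Km + 303, so (31.42 − 6.871)·Km = 303 − 159.
Km = 144.0/24.55 = 5.87 μM; then Vmax = 159(5.87+5.06)/5.06 = 343 μM/s.

343 μM/s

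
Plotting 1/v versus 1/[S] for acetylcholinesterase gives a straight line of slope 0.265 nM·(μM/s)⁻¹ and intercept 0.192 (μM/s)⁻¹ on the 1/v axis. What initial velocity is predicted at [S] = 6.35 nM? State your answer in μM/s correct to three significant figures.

4.28 μM/s

The y-intercept is 1/Vmax, so Vmax = 1/0.192 = 5.21 μM/s.
The slope is Km/Vmax, so Km = 0.265 × 5.21 = 1.38 nM.
Then v = 5.21 × 6.35/(1.38 + 6.35) = 4.28 μM/s.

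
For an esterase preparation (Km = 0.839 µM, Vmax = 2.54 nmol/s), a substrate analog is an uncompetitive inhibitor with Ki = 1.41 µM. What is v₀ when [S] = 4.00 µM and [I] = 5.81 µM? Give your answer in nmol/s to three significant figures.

With α = 1 + [I]/Ki = 1 + 5.81/1.41 = 5.121, the uncompetitive rate law is v = (Vmax/α)·[S] / (Km/α + [S]).
v = (2.54/5.121)×4.00 / (0.839/5.121 + 4.00) = 1.984/4.164 = 0.477 nmol/s.

0.477 nmol/s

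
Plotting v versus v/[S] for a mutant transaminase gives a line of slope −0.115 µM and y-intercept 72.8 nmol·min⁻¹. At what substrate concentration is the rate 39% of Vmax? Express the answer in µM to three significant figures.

The Eadie–Hofstee slope gives Km = 0.115 µM (slope = −Km).
v/Vmax = [S]/(Km+[S]) = 0.39 ⇒ [S] = Km·0.39/(1−0.39) = 0.115 × 0.6393 = 0.0735 µM.

0.0735 µM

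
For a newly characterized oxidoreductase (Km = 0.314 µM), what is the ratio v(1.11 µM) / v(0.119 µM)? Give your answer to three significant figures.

Since Vmax cancels, v₂/v₁ = [S]₂(Km+[S]₁) / [S]₁(Km+[S]₂).
= 1.11×(0.314+0.119) / (0.119×(0.314+1.11)) = 0.4806/0.1695 = 2.84.

2.84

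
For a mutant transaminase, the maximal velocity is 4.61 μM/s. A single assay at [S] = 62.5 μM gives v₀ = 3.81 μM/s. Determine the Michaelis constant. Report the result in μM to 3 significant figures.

13.1 μM

v/Vmax = 3.81/4.61 = 0.8265 = [S]/(Km+[S]).
So Km + [S] = [S]/0.8265 = 75.62 μM, giving Km = 75.62 − 62.5 = 13.1 μM.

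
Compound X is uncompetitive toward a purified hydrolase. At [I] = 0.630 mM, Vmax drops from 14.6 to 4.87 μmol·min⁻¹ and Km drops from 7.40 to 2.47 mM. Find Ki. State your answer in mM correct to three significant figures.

0.315 mM

Uncompetitive: Vmax,app = Vmax/α (and Km,app = Km/α) with α = 1 + [I]/Ki.
α = Vmax/Vmax,app = 14.6/4.87 = 2.998.
Ki = [I]/(α − 1) = 0.630/1.998 = 0.315 mM.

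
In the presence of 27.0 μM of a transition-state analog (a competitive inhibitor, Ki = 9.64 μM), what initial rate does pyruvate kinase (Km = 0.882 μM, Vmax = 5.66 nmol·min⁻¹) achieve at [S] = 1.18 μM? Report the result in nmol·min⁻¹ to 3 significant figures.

α = 1 + [I]/Ki = 1 + 27.0/9.64 = 3.801.
For a competitive inhibitor, Vmax is unchanged and the apparent Km becomes α·Km: Km,app = 3.35 μM, Vmax,app = 5.66 nmol·min⁻¹.
v = Vmax,app·[S]/(Km,app + [S]) = 5.66 × 1.18/(3.35 + 1.18) = 1.47 nmol·min⁻¹.

1.47 nmol·min⁻¹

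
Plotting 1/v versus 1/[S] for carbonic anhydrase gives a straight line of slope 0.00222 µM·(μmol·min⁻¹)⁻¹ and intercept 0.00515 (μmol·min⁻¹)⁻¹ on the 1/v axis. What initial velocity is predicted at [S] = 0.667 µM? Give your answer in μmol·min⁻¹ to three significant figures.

118 μmol·min⁻¹

The y-intercept is 1/Vmax, so Vmax = 1/0.00515 = 194 μmol·min⁻¹.
The slope is Km/Vmax, so Km = 0.00222 × 194 = 0.431 µM.
Then v = 194 × 0.667/(0.431 + 0.667) = 118 μmol·min⁻¹.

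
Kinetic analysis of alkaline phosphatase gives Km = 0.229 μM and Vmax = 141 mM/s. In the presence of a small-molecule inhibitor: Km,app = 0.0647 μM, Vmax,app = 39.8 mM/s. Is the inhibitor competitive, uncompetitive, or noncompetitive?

Both Km and Vmax decrease by the same factor (~3.54-fold) — characteristic of uncompetitive inhibition.

uncompetitive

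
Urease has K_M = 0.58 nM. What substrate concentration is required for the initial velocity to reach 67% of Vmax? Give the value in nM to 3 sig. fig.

v/Vmax = [S]/(Km+[S]) = 0.67, so [S] = Km·0.67/(1 − 0.67) = 0.58 × 2.030.
[S] = 1.18 nM.

1.18 nM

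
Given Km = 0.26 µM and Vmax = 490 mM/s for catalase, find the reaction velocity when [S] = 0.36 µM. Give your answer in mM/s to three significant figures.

[S]/(Km+[S]) = 0.36/0.6200 = 0.5806, the fractional saturation.
v = 0.5806 × Vmax = 0.5806 × 490 = 285 mM/s.

285 mM/s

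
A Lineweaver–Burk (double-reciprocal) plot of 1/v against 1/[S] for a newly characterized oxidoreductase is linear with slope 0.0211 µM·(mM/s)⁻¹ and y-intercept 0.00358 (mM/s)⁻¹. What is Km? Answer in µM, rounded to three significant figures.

5.89 µM

y-intercept = 1/Vmax ⇒ Vmax = 279 mM/s; slope = Km/Vmax ⇒ Km = slope × Vmax.
Km = 0.0211 × 279 = 5.89 µM.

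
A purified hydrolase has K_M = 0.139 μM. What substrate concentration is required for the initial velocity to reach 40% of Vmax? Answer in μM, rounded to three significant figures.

0.0927 μM

v/Vmax = [S]/(Km+[S]) = 0.4, so [S] = Km·0.4/(1 − 0.4) = 0.139 × 0.6667.
[S] = 0.0927 μM.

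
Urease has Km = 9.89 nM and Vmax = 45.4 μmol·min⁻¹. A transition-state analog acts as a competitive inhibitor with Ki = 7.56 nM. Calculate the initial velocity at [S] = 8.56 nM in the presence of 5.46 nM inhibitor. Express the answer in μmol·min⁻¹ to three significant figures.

α = 1 + [I]/Ki = 1 + 5.46/7.56 = 1.722.
For a competitive inhibitor, Vmax is unchanged and the apparent Km becomes α·Km: Km,app = 17.0 nM, Vmax,app = 45.4 μmol·min⁻¹.
v = Vmax,app·[S]/(Km,app + [S]) = 45.4 × 8.56/(17.0 + 8.56) = 15.2 μmol·min⁻¹.

15.2 μmol·min⁻¹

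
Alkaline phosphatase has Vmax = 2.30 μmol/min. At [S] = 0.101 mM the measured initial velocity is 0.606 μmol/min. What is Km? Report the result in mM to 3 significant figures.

From v = Vmax[S]/(Km+[S]), Km = [S](Vmax − v)/v.
Km = 0.101 × (2.30 − 0.606) / 0.606 = 0.1711/0.606 = 0.282 mM.

0.282 mM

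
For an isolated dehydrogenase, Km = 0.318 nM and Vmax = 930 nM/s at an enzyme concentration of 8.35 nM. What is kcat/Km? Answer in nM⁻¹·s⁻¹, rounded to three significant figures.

350 nM⁻¹·s⁻¹

kcat = Vmax/[E]total = 930/8.35 = 111 s⁻¹.
kcat/Km = 111/0.318 = 350 nM⁻¹·s⁻¹.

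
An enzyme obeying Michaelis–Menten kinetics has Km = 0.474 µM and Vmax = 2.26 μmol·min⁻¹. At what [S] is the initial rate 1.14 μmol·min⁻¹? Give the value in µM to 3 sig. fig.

0.482 µM

Rearranging v = Vmax[S]/(Km+[S]) gives [S] = Km·v/(Vmax − v).
[S] = 0.474 × 1.14 / (2.26 − 1.14) = 0.5404/1.120 = 0.482 µM.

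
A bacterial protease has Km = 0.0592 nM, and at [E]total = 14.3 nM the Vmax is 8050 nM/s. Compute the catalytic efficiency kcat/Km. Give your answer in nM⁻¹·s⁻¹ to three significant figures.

kcat = Vmax/[E]total = 8050/14.3 = 563 s⁻¹.
kcat/Km = 563/0.0592 = 9510 nM⁻¹·s⁻¹.

9510 nM⁻¹·s⁻¹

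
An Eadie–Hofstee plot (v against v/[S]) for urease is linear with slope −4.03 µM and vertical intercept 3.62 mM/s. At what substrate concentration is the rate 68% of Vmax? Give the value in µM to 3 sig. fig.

8.56 µM

The Eadie–Hofstee slope gives Km = 4.03 µM (slope = −Km).
v/Vmax = [S]/(Km+[S]) = 0.68 ⇒ [S] = Km·0.68/(1−0.68) = 4.03 × 2.125 = 8.56 µM.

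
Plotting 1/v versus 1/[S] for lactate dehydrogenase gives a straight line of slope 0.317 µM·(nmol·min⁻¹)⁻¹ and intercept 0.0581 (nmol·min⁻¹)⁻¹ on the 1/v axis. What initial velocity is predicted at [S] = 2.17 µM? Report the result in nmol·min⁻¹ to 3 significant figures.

The y-intercept is 1/Vmax, so Vmax = 1/0.0581 = 17.2 nmol·min⁻¹.
The slope is Km/Vmax, so Km = 0.317 × 17.2 = 5.46 µM.
Then v = 17.2 × 2.17/(5.46 + 2.17) = 4.90 nmol·min⁻¹.

4.90 nmol·min⁻¹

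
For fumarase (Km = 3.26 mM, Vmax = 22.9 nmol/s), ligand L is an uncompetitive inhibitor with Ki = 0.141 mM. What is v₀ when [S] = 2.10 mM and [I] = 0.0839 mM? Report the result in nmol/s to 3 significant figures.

7.28 nmol/s

α = 1 + [I]/Ki = 1 + 0.0839/0.141 = 1.595.
For an uncompetitive inhibitor, both parameters are divided by α, giving Vmax/α and Km/α: Km,app = 2.04 mM, Vmax,app = 14.4 nmol/s.
v = Vmax,app·[S]/(Km,app + [S]) = 14.4 × 2.10/(2.04 + 2.10) = 7.28 nmol/s.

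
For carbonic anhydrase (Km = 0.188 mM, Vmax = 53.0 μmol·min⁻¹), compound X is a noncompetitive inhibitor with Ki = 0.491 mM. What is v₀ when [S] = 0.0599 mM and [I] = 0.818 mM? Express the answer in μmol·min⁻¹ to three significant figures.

With α = 1 + [I]/Ki = 1 + 0.818/0.491 = 2.666, the noncompetitive rate law is v = (Vmax/α)·[S] / (Km + [S]).
v = (53.0/2.666)×0.0599 / (0.188 + 0.0599) = 1.191/0.2479 = 4.80 μmol·min⁻¹.

4.80 μmol·min⁻¹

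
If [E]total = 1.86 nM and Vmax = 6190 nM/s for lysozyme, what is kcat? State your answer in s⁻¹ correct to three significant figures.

kcat = Vmax/[E]total = 6190 nM/s / 1.86 nM = 3330 s⁻¹.

3330 s⁻¹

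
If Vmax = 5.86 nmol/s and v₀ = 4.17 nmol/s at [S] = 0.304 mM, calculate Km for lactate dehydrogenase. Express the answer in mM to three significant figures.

From v = Vmax[S]/(Km+[S]), Km = [S](Vmax − v)/v.
Km = 0.304 × (5.86 − 4.17) / 4.17 = 0.5138/4.17 = 0.123 mM.

0.123 mM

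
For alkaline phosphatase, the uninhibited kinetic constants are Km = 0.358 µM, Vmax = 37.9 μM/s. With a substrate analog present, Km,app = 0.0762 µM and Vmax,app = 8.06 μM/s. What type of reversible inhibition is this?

Both Km and Vmax decrease by the same factor (~4.70-fold) — characteristic of uncompetitive inhibition.

uncompetitive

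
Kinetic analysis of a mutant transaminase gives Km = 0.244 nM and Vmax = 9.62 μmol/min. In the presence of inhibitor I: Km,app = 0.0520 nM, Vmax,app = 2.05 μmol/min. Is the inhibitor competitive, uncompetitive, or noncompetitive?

Both Km and Vmax decrease by the same factor (~4.69-fold) — characteristic of uncompetitive inhibition.

uncompetitive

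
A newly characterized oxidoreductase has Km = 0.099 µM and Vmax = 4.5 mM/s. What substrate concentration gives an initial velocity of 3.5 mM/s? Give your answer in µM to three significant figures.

Rearranging v = Vmax[S]/(Km+[S]) gives [S] = Km·v/(Vmax − v).
[S] = 0.099 × 3.5 / (4.5 − 3.5) = 0.3465/1.000 = 0.347 µM.

0.347 µM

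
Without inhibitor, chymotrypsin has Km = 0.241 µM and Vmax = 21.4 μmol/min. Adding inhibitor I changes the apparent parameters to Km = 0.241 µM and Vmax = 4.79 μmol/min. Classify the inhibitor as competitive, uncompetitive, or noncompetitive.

noncompetitive

Vmax decreases (21.4 → 4.79 μmol/min) while Km is unchanged — pure noncompetitive inhibition.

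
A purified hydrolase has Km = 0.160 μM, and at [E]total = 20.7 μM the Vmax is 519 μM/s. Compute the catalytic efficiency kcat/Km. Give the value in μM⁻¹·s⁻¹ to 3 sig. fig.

kcat = Vmax/[E]total = 519/20.7 = 25.1 s⁻¹.
kcat/Km = 25.1/0.160 = 157 μM⁻¹·s⁻¹.

157 μM⁻¹·s⁻¹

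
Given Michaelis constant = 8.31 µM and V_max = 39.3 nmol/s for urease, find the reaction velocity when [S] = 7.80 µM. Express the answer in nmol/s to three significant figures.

19.0 nmol/s

[S]/(Km+[S]) = 7.80/16.11 = 0.4842, the fractional saturation.
v = 0.4842 × Vmax = 0.4842 × 39.3 = 19.0 nmol/s.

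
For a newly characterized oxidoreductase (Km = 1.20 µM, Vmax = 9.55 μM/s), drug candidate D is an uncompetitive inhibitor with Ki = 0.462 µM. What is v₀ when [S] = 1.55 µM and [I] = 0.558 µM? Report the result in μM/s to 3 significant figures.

With α = 1 + [I]/Ki = 1 + 0.558/0.462 = 2.208, the uncompetitive rate law is v = (Vmax/α)·[S] / (Km/α + [S]).
v = (9.55/2.208)×1.55 / (1.20/2.208 + 1.55) = 6.705/2.094 = 3.20 μM/s.

3.20 μM/s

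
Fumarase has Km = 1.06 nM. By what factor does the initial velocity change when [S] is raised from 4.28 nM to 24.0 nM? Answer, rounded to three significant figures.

1.19

Since Vmax cancels, v₂/v₁ = [S]₂(Km+[S]₁) / [S]₁(Km+[S]₂).
= 24.0×(1.06+4.28) / (4.28×(1.06+24.0)) = 128.2/107.3 = 1.19.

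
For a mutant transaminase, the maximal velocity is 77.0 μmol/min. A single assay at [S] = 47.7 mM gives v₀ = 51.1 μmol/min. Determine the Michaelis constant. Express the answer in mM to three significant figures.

v/Vmax = 51.1/77.0 = 0.6636 = [S]/(Km+[S]).
So Km + [S] = [S]/0.6636 = 71.88 mM, giving Km = 71.88 − 47.7 = 24.2 mM.

24.2 mM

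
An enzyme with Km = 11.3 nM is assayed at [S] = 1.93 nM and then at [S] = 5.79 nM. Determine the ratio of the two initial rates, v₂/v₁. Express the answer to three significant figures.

2.32

The fractional saturations are [S]/(Km+[S]) = 1.93/13.23 = 0.1459 and 5.79/17.09 = 0.3388.
v₂/v₁ is just their ratio: 0.3388/0.1459 = 2.32.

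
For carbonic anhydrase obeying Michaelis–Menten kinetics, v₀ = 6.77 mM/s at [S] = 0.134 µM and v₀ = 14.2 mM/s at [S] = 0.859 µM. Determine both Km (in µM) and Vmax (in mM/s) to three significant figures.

Km = 0.219 µM; Vmax = 17.8 mM/s

In reciprocal form, 1/v = (Km/Vmax)·(1/[S]) + 1/Vmax. The two points give (1/[S], 1/v) = (7.463, 0.1477) and (1.164, 0.07042).
Slope = (0.1477 − 0.07042)/(7.463 − 1.164) = 0.01227; intercept = 0.1477 − 0.01227×7.463 = 0.05614.
Vmax = 1/intercept = 17.8 mM/s; Km = slope × Vmax = 0.01227 × 17.8 = 0.219 µM.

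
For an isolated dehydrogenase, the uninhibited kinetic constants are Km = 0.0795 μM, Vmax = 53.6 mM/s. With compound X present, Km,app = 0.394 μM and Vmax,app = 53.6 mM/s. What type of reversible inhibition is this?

Km increases (0.0795 → 0.394 μM) while Vmax is unchanged — the hallmark of competitive inhibition.

competitive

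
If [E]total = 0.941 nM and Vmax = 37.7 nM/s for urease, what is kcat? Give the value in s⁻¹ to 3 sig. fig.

40.1 s⁻¹

kcat = Vmax/[E]total = 37.7 nM/s / 0.941 nM = 40.1 s⁻¹.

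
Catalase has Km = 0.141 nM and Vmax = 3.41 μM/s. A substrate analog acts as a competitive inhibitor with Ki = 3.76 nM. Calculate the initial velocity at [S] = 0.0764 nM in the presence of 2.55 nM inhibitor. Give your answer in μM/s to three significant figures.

With α = 1 + [I]/Ki = 1 + 2.55/3.76 = 1.678, the competitive rate law is v = Vmax[S] / (αKm + [S]).
v = 3.41×0.0764 / (1.678×0.141 + 0.0764) = 0.2605/0.3130 = 0.832 μM/s.

0.832 μM/s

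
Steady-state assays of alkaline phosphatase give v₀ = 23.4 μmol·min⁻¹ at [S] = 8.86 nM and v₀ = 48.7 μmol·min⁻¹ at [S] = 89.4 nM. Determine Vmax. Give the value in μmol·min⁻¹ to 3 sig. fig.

55.3 μmol·min⁻¹

From v = Vmax[S]/(Km+[S]), each point gives Vmax = v(Km+[S])/[S].
Equating: 23.4(Km+8.86)/8.86 = 48.7(Km+89.4)/89.4.
2.641·Km + 23.4 = 0.5447·Km + 48.7, so (2.641 − 0.5447)·Km = 48.7 − 23.4.
Km = 25.30/2.096 = 12.1 nM; then Vmax = 23.4(12.1+8.86)/8.86 = 55.3 μmol·min⁻¹.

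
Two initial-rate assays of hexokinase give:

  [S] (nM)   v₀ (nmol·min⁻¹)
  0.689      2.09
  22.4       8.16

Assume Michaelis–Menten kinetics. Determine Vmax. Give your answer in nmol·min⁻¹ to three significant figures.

From v = Vmax[S]/(Km+[S]), each point gives Vmax = v(Km+[S])/[S].
Equating: 2.09(Km+0.689)/0.689 = 8.16(Km+22.4)/22.4.
3.033·Km + 2.09 = 0.3643·Km + 8.16, so (3.033 − 0.3643)·Km = 8.16 − 2.09.
Km = 6.070/2.669 = 2.27 nM; then Vmax = 2.09(2.27+0.689)/0.689 = 8.99 nmol·min⁻¹.

8.99 nmol·min⁻¹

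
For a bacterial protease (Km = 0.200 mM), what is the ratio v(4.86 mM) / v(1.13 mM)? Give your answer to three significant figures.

Since Vmax cancels, v₂/v₁ = [S]₂(Km+[S]₁) / [S]₁(Km+[S]₂).
= 4.86×(0.200+1.13) / (1.13×(0.200+4.86)) = 6.464/5.718 = 1.13.

1.13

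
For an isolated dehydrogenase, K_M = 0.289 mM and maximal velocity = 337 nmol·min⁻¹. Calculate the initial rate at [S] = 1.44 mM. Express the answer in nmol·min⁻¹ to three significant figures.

[S]/(Km+[S]) = 1.44/1.729 = 0.8329, the fractional saturation.
v = 0.8329 × Vmax = 0.8329 × 337 = 281 nmol·min⁻¹.

281 nmol·min⁻¹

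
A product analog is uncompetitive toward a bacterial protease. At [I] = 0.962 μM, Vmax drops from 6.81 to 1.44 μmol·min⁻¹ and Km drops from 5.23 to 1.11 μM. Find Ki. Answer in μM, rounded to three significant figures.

0.258 μM

Uncompetitive: Vmax,app = Vmax/α (and Km,app = Km/α) with α = 1 + [I]/Ki.
α = Vmax/Vmax,app = 6.81/1.44 = 4.729.
Ki = [I]/(α − 1) = 0.962/3.729 = 0.258 μM.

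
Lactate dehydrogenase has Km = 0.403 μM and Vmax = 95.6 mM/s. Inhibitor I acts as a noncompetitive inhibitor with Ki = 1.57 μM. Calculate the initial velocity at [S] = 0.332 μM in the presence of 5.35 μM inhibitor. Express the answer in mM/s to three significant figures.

α = 1 + [I]/Ki = 1 + 5.35/1.57 = 4.408.
For a noncompetitive inhibitor, Vmax is reduced to Vmax/α while Km is unchanged: Km,app = 0.403 μM, Vmax,app = 21.7 mM/s.
v = Vmax,app·[S]/(Km,app + [S]) = 21.7 × 0.332/(0.403 + 0.332) = 9.80 mM/s.

9.80 mM/s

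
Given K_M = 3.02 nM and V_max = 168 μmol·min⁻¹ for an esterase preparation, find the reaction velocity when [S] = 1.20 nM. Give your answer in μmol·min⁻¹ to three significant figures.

[S]/(Km+[S]) = 1.20/4.220 = 0.2844, the fractional saturation.
v = 0.2844 × Vmax = 0.2844 × 168 = 47.8 μmol·min⁻¹.

47.8 μmol·min⁻¹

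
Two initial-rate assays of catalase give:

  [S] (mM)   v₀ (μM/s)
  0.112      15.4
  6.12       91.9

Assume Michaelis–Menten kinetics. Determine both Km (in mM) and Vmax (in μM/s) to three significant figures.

From v = Vmax[S]/(Km+[S]), each point gives Vmax = v(Km+[S])/[S].
Equating: 15.4(Km+0.112)/0.112 = 91.9(Km+6.12)/6.12.
137.5·Km + 15.4 = 15.02·Km + 91.9, so (137.5 − 15.02)·Km = 91.9 − 15.4.
Km = 76.50/122.5 = 0.625 mM; then Vmax = 15.4(0.625+0.112)/0.112 = 101 μM/s.

Km = 0.625 mM; Vmax = 101 μM/s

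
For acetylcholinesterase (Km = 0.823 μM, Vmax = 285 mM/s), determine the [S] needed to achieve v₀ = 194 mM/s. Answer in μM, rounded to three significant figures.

1.75 μM

The required fractional saturation is v/Vmax = 194/285 = 0.6807.
Then [S]/(Km+[S]) = 0.6807 ⇒ [S] = 0.823 × 0.6807/(1 − 0.6807) = 1.75 μM.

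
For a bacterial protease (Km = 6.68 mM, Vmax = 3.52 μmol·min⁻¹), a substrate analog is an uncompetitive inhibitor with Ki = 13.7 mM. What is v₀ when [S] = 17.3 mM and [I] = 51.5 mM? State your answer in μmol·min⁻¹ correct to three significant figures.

0.684 μmol·min⁻¹

With α = 1 + [I]/Ki = 1 + 51.5/13.7 = 4.759, the uncompetitive rate law is v = (Vmax/α)·[S] / (Km/α + [S]).
v = (3.52/4.759)×17.3 / (6.68/4.759 + 17.3) = 12.80/18.70 = 0.684 μmol·min⁻¹.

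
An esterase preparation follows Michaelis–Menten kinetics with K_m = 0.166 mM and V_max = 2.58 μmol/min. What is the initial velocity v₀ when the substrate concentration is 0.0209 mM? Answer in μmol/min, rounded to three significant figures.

[S]/(Km+[S]) = 0.0209/0.1869 = 0.1118, the fractional saturation.
v = 0.1118 × Vmax = 0.1118 × 2.58 = 0.289 μmol/min.

0.289 μmol/min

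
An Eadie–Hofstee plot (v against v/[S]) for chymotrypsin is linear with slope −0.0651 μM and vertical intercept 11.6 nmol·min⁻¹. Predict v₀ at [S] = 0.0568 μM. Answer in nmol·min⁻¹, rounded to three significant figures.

In the Eadie–Hofstee form v = Vmax − Km·(v/[S]), the slope is −Km and the intercept is Vmax, so Km = 0.0651 μM and Vmax = 11.6 nmol·min⁻¹.
v = 11.6 × 0.0568/(0.0651 + 0.0568) = 5.41 nmol·min⁻¹.

5.41 nmol·min⁻¹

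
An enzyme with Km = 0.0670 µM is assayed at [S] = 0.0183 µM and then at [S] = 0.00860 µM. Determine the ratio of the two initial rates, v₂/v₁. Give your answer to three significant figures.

The fractional saturations are [S]/(Km+[S]) = 0.0183/0.08530 = 0.2145 and 0.00860/0.07560 = 0.1138.
v₂/v₁ is just their ratio: 0.1138/0.2145 = 0.530.

0.530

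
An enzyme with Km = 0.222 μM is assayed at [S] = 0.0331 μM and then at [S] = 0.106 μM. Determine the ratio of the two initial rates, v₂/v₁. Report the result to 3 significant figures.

The fractional saturations are [S]/(Km+[S]) = 0.0331/0.2551 = 0.1298 and 0.106/0.3280 = 0.3232.
v₂/v₁ is just their ratio: 0.3232/0.1298 = 2.49.

2.49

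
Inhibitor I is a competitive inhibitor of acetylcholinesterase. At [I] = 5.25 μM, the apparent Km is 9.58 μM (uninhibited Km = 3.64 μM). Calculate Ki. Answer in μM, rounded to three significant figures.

Competitive: Km,app = α·Km with α = 1 + [I]/Ki.
α = Km,app/Km = 9.58/3.64 = 2.632.
Ki = [I]/(α − 1) = 5.25/1.632 = 3.22 μM.

3.22 μM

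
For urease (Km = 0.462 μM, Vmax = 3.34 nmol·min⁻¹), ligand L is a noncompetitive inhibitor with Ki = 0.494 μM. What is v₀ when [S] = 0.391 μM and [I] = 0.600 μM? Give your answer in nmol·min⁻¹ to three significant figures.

α = 1 + [I]/Ki = 1 + 0.600/0.494 = 2.215.
For a noncompetitive inhibitor, Vmax is reduced to Vmax/α while Km is unchanged: Km,app = 0.462 μM, Vmax,app = 1.51 nmol·min⁻¹.
v = Vmax,app·[S]/(Km,app + [S]) = 1.51 × 0.391/(0.462 + 0.391) = 0.691 nmol·min⁻¹.

0.691 nmol·min⁻¹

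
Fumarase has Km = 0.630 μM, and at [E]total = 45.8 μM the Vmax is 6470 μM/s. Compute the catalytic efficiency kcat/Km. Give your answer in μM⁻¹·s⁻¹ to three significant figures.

kcat = Vmax/[E]total = 6470/45.8 = 141 s⁻¹.
kcat/Km = 141/0.630 = 224 μM⁻¹·s⁻¹.

224 μM⁻¹·s⁻¹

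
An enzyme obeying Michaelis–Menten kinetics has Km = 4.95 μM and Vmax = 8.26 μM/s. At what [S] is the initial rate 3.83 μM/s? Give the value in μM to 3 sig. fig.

Rearranging v = Vmax[S]/(Km+[S]) gives [S] = Km·v/(Vmax − v).
[S] = 4.95 × 3.83 / (8.26 − 3.83) = 18.96/4.430 = 4.28 μM.

4.28 μM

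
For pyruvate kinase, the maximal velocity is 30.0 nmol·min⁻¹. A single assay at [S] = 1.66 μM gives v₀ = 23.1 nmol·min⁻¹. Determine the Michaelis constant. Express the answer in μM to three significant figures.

0.496 μM

v/Vmax = 23.1/30.0 = 0.7700 = [S]/(Km+[S]).
So Km + [S] = [S]/0.7700 = 2.156 μM, giving Km = 2.156 − 1.66 = 0.496 μM.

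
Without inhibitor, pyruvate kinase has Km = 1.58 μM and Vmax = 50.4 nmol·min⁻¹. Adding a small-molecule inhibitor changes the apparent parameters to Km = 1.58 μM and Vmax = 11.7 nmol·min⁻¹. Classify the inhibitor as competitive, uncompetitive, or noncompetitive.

noncompetitive

Vmax decreases (50.4 → 11.7 nmol·min⁻¹) while Km is unchanged — pure noncompetitive inhibition.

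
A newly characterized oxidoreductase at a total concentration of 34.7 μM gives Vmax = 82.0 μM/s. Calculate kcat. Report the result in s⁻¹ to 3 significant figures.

kcat = Vmax/[E]total = 82.0 μM/s / 34.7 μM = 2.36 s⁻¹.

2.36 s⁻¹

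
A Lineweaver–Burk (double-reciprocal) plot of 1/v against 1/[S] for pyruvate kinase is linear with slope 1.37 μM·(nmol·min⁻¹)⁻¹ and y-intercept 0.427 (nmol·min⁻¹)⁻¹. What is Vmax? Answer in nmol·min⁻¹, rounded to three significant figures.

The y-intercept of a Lineweaver–Burk plot equals 1/Vmax, so Vmax = 1/0.427 = 2.34 nmol·min⁻¹.

2.34 nmol·min⁻¹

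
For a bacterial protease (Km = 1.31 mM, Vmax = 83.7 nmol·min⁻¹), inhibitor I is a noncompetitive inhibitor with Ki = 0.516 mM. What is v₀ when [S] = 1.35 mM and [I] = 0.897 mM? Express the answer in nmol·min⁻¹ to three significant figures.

15.5 nmol·min⁻¹

With α = 1 + [I]/Ki = 1 + 0.897/0.516 = 2.738, the noncompetitive rate law is v = (Vmax/α)·[S] / (Km + [S]).
v = (83.7/2.738)×1.35 / (1.31 + 1.35) = 41.26/2.660 = 15.5 nmol·min⁻¹.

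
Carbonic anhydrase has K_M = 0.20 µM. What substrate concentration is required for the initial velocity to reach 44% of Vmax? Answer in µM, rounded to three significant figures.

v/Vmax = [S]/(Km+[S]) = 0.44, so [S] = Km·0.44/(1 − 0.44) = 0.20 × 0.7857.
[S] = 0.157 µM.

0.157 µM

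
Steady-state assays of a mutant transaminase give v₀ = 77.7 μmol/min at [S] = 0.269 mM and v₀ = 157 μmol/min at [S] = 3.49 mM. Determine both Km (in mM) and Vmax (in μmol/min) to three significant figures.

From v = Vmax[S]/(Km+[S]), each point gives Vmax = v(Km+[S])/[S].
Equating: 77.7(Km+0.269)/0.269 = 157(Km+3.49)/3.49.
288.8·Km + 77.7 = 44.99·Km + 157, so (288.8 − 44.99)·Km = 157 − 77.7.
Km = 79.30/243.9 = 0.325 mM; then Vmax = 77.7(0.325+0.269)/0.269 = 172 μmol/min.

Km = 0.325 mM; Vmax = 172 μmol/min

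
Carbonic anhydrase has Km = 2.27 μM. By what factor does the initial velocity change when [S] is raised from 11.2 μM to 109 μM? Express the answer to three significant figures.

Since Vmax cancels, v₂/v₁ = [S]₂(Km+[S]₁) / [S]₁(Km+[S]₂).
= 109×(2.27+11.2) / (11.2×(2.27+109)) = 1468/1246 = 1.18.

1.18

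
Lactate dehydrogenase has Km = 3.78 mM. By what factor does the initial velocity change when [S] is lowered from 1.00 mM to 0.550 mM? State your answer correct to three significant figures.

0.607

The fractional saturations are [S]/(Km+[S]) = 1.00/4.780 = 0.2092 and 0.550/4.330 = 0.1270.
v₂/v₁ is just their ratio: 0.1270/0.2092 = 0.607.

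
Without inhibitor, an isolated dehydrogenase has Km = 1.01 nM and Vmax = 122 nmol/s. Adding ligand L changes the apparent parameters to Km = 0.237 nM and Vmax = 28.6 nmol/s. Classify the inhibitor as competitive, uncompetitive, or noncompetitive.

uncompetitive

Both Km and Vmax decrease by the same factor (~4.26-fold) — characteristic of uncompetitive inhibition.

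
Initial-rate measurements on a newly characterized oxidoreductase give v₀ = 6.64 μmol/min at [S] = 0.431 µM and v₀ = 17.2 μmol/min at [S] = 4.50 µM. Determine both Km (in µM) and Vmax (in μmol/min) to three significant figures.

From v = Vmax[S]/(Km+[S]), each point gives Vmax = v(Km+[S])/[S].
Equating: 6.64(Km+0.431)/0.431 = 17.2(Km+4.50)/4.50.
15.41·Km + 6.64 = 3.822·Km + 17.2, so (15.41 − 3.822)·Km = 17.2 − 6.64.
Km = 10.56/11.58 = 0.912 µM; then Vmax = 6.64(0.912+0.431)/0.431 = 20.7 μmol/min.

Km = 0.912 µM; Vmax = 20.7 μmol/min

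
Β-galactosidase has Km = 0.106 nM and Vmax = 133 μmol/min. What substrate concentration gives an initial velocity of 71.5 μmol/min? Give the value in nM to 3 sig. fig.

0.123 nM

Rearranging v = Vmax[S]/(Km+[S]) gives [S] = Km·v/(Vmax − v).
[S] = 0.106 × 71.5 / (133 − 71.5) = 7.579/61.50 = 0.123 nM.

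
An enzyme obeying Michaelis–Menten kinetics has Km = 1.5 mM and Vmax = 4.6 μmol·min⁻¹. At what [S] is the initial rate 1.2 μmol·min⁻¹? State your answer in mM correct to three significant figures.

0.529 mM

The required fractional saturation is v/Vmax = 1.2/4.6 = 0.2609.
Then [S]/(Km+[S]) = 0.2609 ⇒ [S] = 1.5 × 0.2609/(1 − 0.2609) = 0.529 mM.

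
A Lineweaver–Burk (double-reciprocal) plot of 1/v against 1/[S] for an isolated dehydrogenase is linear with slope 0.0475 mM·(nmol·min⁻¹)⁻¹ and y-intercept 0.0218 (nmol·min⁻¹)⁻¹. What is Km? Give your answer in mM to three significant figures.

y-intercept = 1/Vmax ⇒ Vmax = 45.9 nmol·min⁻¹; slope = Km/Vmax ⇒ Km = slope × Vmax.
Km = 0.0475 × 45.9 = 2.18 mM.

2.18 mM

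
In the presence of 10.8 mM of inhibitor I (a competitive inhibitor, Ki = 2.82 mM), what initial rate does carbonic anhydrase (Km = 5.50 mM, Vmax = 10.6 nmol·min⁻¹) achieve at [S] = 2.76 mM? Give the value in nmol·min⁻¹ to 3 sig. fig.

With α = 1 + [I]/Ki = 1 + 10.8/2.82 = 4.830, the competitive rate law is v = Vmax[S] / (αKm + [S]).
v = 10.6×2.76 / (4.830×5.50 + 2.76) = 29.26/29.32 = 0.998 nmol·min⁻¹.

0.998 nmol·min⁻¹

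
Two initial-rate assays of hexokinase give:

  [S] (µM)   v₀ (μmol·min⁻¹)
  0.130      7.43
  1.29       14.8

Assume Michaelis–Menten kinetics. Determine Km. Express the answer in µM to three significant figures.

0.161 µM

From v = Vmax[S]/(Km+[S]), each point gives Vmax = v(Km+[S])/[S].
Equating: 7.43(Km+0.130)/0.130 = 14.8(Km+1.29)/1.29.
57.15·Km + 7.43 = 11.47·Km + 14.8, so (57.15 − 11.47)·Km = 14.8 − 7.43.
Km = 7.370/45.68 = 0.161 µM; then Vmax = 7.43(0.161+0.130)/0.130 = 16.7 μmol·min⁻¹.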